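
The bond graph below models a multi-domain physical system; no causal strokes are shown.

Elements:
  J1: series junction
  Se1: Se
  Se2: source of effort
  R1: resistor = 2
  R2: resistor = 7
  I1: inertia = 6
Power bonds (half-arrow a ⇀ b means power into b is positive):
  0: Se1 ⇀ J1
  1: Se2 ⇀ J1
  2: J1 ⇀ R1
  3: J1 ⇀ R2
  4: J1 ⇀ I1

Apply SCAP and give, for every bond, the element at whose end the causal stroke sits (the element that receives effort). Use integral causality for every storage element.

β0 →J1  (Se1 (Se) sets effort on bond)
β1 →J1  (Se2 fixes effort; stroke away)
β4 →I1  (I1 outputs flow p/I1)
β2 →J1  (J1: bond 4 brought flow, rest push out)
β3 →J1  (common-f at J1 fixed by 4)

β0 stroke→J1
β1 stroke→J1
β2 stroke→J1
β3 stroke→J1
β4 stroke→I1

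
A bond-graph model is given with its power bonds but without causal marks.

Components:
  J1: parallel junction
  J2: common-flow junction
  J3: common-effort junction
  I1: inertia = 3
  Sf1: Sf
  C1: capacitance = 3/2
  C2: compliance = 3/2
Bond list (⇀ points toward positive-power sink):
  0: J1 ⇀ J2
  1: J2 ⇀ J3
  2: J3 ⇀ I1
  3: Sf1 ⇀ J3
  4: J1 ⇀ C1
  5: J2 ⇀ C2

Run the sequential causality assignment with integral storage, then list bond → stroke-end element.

bond 3 |Sf1  (Sf1 fixes flow; stroke at Sf1)
bond 2 |I1  (prefer integral on I1)
bond 1 |J3  (only one effort-in slot at J3)
bond 0 |J2  (J2 flow already set via bond 1)
bond 5 |J2  (1-jn J2 has f-setter on 1)
bond 4 |J1  (J1: last free bond brings effort in)

#0 |J2
#1 |J3
#2 |I1
#3 |Sf1
#4 |J1
#5 |J2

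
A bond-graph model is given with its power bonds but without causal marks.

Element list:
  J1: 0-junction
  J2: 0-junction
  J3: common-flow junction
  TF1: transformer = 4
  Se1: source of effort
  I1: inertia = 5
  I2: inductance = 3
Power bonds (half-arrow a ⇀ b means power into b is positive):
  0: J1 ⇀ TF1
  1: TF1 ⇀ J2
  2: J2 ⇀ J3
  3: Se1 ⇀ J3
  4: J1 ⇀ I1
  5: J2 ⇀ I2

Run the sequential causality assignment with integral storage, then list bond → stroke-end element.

#0 stroke at J1
#1 stroke at TF1
#2 stroke at J2
#3 stroke at J3
#4 stroke at I1
#5 stroke at I2

#3 |J3  (source Se1 imposes e)
#2 |J2  (only one flow-in slot at J3)
#1 |TF1  (J2 effort already set via bond 2)
#5 |I2  (J2 effort already set via bond 2)
#0 |J1  (TF TF1: opposite of bond 1)
#4 |I1  (0-jn J1 has e-setter on 0)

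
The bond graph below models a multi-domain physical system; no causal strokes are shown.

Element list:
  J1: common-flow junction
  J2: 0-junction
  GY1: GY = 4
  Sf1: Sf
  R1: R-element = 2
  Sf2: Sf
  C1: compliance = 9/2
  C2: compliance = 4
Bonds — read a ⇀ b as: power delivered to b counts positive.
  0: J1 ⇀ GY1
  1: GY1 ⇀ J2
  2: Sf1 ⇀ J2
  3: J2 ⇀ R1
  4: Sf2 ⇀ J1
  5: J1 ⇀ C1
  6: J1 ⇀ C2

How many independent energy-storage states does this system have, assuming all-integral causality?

β2 stroke at Sf1  (Sf1 (Sf) sets flow on bond)
β4 stroke at Sf2  (Sf2 (Sf) sets flow on bond)
β0 stroke at J1  (J1 flow already set via bond 4)
β5 stroke at J1  (J1 flow already set via bond 4)
β6 stroke at J1  (J1: bond 4 brought flow, rest push out)
β1 stroke at J2  (through GY1, causality inverts; strokes same side of GY1)
β3 stroke at R1  (0-jn J2 has e-setter on 1)

2  (C1, C2 all integral)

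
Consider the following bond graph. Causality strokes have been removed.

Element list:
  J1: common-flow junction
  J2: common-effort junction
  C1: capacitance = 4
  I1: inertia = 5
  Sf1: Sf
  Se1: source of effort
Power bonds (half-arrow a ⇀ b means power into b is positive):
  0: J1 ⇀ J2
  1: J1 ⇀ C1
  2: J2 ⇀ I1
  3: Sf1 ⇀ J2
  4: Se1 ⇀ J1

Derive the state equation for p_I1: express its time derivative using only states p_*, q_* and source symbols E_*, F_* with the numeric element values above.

β3 →Sf1  (source Sf1 imposes f)
β4 →J1  (Se1 (Se) sets effort on bond)
β1 →J1  (C1 outputs effort q/C1)
β0 →J2  (J1 needs exactly one f-in)
β2 →I1  (0-jn J2 has e-setter on 0)

dp_I1/dt = E_Se1 - q_C1/4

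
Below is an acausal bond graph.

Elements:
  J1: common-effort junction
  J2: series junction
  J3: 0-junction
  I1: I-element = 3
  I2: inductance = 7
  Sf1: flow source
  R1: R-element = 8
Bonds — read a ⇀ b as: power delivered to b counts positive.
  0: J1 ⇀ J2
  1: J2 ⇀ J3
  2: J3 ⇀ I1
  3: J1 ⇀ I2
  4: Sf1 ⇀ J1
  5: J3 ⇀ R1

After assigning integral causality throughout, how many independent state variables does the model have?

#4 |Sf1  (Sf1: flow source, stroke at near end)
#2 |I1  (prefer integral on I1)
#3 |I2  (prefer integral on I2)
#0 |J1  (J1: last free bond brings effort in)
#1 |J2  (J2: bond 0 brought flow, rest push out)
#5 |J3  (J3: last free bond brings effort in)

2  (I1, I2 all integral)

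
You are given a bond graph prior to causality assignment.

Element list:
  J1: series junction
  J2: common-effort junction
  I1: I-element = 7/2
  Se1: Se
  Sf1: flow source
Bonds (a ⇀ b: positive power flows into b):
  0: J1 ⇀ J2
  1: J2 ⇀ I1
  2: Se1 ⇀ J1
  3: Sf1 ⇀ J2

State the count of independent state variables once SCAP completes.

1  (I1 all integral)

bond 2 →J1  (Se1: effort source, stroke at far end)
bond 3 →Sf1  (source Sf1 imposes f)
bond 0 →J2  (closing 1-jn rule on J1)
bond 1 →I1  (J2: bond 0 brought effort, rest push out)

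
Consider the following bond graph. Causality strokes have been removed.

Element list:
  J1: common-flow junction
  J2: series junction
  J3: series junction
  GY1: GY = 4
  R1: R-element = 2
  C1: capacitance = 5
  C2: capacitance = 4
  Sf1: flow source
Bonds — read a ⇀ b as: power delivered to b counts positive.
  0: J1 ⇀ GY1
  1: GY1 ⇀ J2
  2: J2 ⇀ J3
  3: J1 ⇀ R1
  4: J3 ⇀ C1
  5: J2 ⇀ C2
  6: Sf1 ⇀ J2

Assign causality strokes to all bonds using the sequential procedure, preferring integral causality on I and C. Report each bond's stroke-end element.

#0 |J1
#1 |J2
#2 |J2
#3 |R1
#4 |J3
#5 |J2
#6 |Sf1

β6 stroke→Sf1  (Sf1: flow source, stroke at near end)
β1 stroke→J2  (J2: bond 6 brought flow, rest push out)
β2 stroke→J2  (J2: bond 6 brought flow, rest push out)
β5 stroke→J2  (J2 flow already set via bond 6)
β4 stroke→J3  (J3: bond 2 brought flow, rest push out)
β0 stroke→J1  (GY1 both-in/both-out from 1)
β3 stroke→R1  (closing 1-jn rule on J1)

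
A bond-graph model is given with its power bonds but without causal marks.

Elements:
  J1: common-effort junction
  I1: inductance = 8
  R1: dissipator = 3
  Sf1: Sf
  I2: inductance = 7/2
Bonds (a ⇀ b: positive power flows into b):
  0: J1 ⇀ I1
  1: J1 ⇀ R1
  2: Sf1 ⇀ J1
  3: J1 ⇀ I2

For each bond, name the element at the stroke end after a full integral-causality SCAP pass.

bond 0 |I1
bond 1 |J1
bond 2 |Sf1
bond 3 |I2

bond 2 |Sf1  (Sf1: flow source, stroke at near end)
bond 0 |I1  (prefer integral on I1)
bond 3 |I2  (I2: I, integral causality)
bond 1 |J1  (closing 0-jn rule on J1)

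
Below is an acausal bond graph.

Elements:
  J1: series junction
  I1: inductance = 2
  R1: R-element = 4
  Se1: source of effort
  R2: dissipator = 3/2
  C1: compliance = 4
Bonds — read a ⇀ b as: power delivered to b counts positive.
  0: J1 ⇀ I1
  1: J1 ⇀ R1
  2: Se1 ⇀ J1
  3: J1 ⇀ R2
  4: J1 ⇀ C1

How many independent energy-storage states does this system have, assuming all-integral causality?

b2 →J1  (Se1 fixes effort; stroke away)
b0 →I1  (I1: I, integral causality)
b1 →J1  (common-f at J1 fixed by 0)
b3 →J1  (1-jn J1 has f-setter on 0)
b4 →J1  (1-jn J1 has f-setter on 0)

2  (C1, I1 all integral)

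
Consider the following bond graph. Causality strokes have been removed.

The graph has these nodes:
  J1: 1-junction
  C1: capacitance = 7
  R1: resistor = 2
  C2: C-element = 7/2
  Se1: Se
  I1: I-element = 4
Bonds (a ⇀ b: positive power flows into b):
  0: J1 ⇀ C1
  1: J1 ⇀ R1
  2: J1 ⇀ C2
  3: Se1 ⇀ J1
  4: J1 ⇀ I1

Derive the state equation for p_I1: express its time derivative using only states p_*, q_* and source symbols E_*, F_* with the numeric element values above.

dp_I1/dt = E_Se1 - p_I1/2 - q_C1/7 - 2*q_C2/7

b3 |J1  (source Se1 imposes e)
b0 |J1  (C1: C, integral causality)
b2 |J1  (C2 integral (e out))
b4 |I1  (I1 integral (f out))
b1 |J1  (J1 flow already set via bond 4)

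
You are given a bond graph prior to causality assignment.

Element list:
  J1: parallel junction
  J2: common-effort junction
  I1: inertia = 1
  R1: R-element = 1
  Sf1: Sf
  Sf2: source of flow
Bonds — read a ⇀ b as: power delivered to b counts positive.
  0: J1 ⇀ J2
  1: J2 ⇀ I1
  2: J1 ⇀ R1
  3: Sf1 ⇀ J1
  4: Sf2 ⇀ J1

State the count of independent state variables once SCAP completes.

β3 →Sf1  (Sf1 fixes flow; stroke at Sf1)
β4 →Sf2  (Sf2 (Sf) sets flow on bond)
β1 →I1  (I1 integral (f out))
β0 →J2  (closing 0-jn rule on J2)
β2 →J1  (closing 0-jn rule on J1)

1  (I1 all integral)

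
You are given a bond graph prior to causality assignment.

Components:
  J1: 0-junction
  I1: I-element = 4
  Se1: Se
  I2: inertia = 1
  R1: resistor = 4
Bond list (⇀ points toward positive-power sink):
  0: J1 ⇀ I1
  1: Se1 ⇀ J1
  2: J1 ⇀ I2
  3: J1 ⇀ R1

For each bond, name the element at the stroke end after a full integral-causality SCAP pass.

β0 stroke at I1
β1 stroke at J1
β2 stroke at I2
β3 stroke at R1

bond 1 stroke at J1  (source Se1 imposes e)
bond 0 stroke at I1  (J1: bond 1 brought effort, rest push out)
bond 2 stroke at I2  (common-e at J1 fixed by 1)
bond 3 stroke at R1  (common-e at J1 fixed by 1)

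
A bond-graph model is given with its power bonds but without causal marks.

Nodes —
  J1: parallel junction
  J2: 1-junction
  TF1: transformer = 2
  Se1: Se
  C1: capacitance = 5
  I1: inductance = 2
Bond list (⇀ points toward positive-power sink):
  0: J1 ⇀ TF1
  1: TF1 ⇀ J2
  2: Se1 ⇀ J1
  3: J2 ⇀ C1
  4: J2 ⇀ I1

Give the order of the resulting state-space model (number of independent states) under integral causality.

2  (C1, I1 all integral)

bond 2 stroke at J1  (Se1: effort source, stroke at far end)
bond 0 stroke at TF1  (common-e at J1 fixed by 2)
bond 1 stroke at J2  (TF1: transformer flips bond 0)
bond 3 stroke at J2  (C1 integral (e out))
bond 4 stroke at I1  (only one flow-in slot at J2)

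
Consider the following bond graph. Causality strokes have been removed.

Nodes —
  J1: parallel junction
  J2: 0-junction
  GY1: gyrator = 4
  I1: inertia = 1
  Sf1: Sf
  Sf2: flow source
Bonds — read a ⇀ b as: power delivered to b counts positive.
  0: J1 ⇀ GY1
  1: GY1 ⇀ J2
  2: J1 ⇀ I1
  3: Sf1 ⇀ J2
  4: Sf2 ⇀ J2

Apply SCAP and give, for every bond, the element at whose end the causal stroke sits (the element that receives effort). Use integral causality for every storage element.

β3 stroke at Sf1  (source Sf1 imposes f)
β4 stroke at Sf2  (Sf2 fixes flow; stroke at Sf2)
β1 stroke at J2  (J2: last free bond brings effort in)
β0 stroke at J1  (GY1 both-in/both-out from 1)
β2 stroke at I1  (0-jn J1 has e-setter on 0)

β0 stroke→J1
β1 stroke→J2
β2 stroke→I1
β3 stroke→Sf1
β4 stroke→Sf2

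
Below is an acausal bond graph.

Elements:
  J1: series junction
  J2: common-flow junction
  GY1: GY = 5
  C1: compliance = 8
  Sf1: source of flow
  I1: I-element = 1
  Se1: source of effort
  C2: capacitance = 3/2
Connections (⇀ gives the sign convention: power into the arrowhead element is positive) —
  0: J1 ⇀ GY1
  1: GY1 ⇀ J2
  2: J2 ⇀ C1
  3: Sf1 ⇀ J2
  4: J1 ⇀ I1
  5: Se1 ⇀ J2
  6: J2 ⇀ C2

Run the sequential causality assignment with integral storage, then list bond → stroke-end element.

bond 0 stroke at J1
bond 1 stroke at J2
bond 2 stroke at J2
bond 3 stroke at Sf1
bond 4 stroke at I1
bond 5 stroke at J2
bond 6 stroke at J2

b3 →Sf1  (Sf1: flow source, stroke at near end)
b5 →J2  (Se1: effort source, stroke at far end)
b1 →J2  (1-jn J2 has f-setter on 3)
b2 →J2  (J2 flow already set via bond 3)
b6 →J2  (J2 flow already set via bond 3)
b0 →J1  (GY1: gyrator matches bond 1)
b4 →I1  (J1 needs exactly one f-in)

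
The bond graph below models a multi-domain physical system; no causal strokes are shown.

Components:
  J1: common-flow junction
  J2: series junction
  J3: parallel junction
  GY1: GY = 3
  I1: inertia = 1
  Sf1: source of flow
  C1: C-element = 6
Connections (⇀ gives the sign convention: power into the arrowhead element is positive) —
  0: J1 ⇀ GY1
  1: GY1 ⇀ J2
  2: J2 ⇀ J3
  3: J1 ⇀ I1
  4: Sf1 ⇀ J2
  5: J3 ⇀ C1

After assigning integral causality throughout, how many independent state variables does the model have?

β4 stroke at Sf1  (source Sf1 imposes f)
β1 stroke at J2  (common-f at J2 fixed by 4)
β2 stroke at J2  (common-f at J2 fixed by 4)
β5 stroke at J3  (J3 needs exactly one e-in)
β0 stroke at J1  (GY1 both-in/both-out from 1)
β3 stroke at I1  (only one flow-in slot at J1)

2  (C1, I1 all integral)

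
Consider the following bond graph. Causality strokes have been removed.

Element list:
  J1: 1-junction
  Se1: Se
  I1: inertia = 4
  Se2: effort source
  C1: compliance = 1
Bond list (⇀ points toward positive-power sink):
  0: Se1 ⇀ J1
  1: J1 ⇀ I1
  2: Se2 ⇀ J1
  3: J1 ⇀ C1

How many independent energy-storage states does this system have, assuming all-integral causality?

2  (C1, I1 all integral)

β0 |J1  (source Se1 imposes e)
β2 |J1  (Se2: effort source, stroke at far end)
β1 |I1  (I1: I, integral causality)
β3 |J1  (1-jn J1 has f-setter on 1)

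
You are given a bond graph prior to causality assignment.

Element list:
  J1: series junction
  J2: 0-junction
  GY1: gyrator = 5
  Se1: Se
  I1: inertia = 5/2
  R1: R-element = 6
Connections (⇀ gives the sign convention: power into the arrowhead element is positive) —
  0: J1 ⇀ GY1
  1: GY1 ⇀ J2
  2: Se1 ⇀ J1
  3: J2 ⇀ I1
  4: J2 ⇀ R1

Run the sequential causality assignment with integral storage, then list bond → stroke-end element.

bond 0 stroke→GY1
bond 1 stroke→GY1
bond 2 stroke→J1
bond 3 stroke→I1
bond 4 stroke→J2

b2 stroke at J1  (source Se1 imposes e)
b0 stroke at GY1  (J1 needs exactly one f-in)
b1 stroke at GY1  (GY1: gyrator matches bond 0)
b3 stroke at I1  (I1: I, integral causality)
b4 stroke at J2  (J2: last free bond brings effort in)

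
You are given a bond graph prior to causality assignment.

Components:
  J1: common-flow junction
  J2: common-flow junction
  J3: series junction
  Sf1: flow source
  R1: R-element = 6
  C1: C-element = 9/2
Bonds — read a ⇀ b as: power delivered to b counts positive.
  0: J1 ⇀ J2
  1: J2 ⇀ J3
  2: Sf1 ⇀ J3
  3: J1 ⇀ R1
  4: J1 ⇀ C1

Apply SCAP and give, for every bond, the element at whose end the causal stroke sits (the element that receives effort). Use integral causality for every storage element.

β2 stroke→Sf1  (Sf1 fixes flow; stroke at Sf1)
β1 stroke→J3  (J3 flow already set via bond 2)
β0 stroke→J2  (common-f at J2 fixed by 1)
β3 stroke→J1  (J1: bond 0 brought flow, rest push out)
β4 stroke→J1  (J1 flow already set via bond 0)

bond 0 |J2
bond 1 |J3
bond 2 |Sf1
bond 3 |J1
bond 4 |J1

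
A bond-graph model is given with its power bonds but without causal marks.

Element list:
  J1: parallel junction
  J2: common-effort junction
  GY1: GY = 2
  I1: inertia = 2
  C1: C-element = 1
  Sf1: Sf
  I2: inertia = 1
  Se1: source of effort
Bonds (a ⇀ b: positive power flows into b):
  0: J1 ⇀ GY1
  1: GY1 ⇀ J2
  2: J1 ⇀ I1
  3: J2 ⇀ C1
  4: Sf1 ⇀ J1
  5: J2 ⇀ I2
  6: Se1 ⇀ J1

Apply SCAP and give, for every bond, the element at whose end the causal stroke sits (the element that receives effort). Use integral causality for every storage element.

b0 |GY1
b1 |GY1
b2 |I1
b3 |J2
b4 |Sf1
b5 |I2
b6 |J1

β4 stroke at Sf1  (Sf1 (Sf) sets flow on bond)
β6 stroke at J1  (source Se1 imposes e)
β0 stroke at GY1  (J1 effort already set via bond 6)
β2 stroke at I1  (J1: bond 6 brought effort, rest push out)
β1 stroke at GY1  (GY GY1: same side as bond 0)
β3 stroke at J2  (prefer integral on C1)
β5 stroke at I2  (J2 effort already set via bond 3)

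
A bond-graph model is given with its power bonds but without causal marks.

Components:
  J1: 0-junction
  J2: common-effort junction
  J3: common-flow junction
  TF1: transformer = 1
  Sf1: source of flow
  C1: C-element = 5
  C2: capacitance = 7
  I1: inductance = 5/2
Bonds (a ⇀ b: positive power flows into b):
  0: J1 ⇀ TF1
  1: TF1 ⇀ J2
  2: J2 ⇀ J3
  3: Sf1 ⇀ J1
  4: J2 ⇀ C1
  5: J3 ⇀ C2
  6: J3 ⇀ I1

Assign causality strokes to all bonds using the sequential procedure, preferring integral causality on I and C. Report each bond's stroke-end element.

β3 stroke→Sf1  (Sf1 fixes flow; stroke at Sf1)
β0 stroke→J1  (J1: last free bond brings effort in)
β1 stroke→TF1  (TF1: transformer flips bond 0)
β4 stroke→J2  (C1 outputs effort q/C1)
β2 stroke→J3  (common-e at J2 fixed by 4)
β5 stroke→J3  (C2 integral (e out))
β6 stroke→I1  (J3 needs exactly one f-in)

β0 stroke at J1
β1 stroke at TF1
β2 stroke at J3
β3 stroke at Sf1
β4 stroke at J2
β5 stroke at J3
β6 stroke at I1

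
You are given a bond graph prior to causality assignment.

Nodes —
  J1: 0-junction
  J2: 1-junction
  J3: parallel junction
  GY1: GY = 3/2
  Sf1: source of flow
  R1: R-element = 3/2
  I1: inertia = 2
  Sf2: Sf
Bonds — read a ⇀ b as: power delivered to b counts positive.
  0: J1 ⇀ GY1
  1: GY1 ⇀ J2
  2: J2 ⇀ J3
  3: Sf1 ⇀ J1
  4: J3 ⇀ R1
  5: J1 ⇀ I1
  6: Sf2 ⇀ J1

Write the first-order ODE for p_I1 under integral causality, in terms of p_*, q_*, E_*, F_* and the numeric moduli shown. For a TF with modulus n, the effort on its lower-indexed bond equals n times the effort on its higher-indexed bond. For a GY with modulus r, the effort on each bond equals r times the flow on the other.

β3 stroke→Sf1  (Sf1 (Sf) sets flow on bond)
β6 stroke→Sf2  (Sf2 (Sf) sets flow on bond)
β5 stroke→I1  (prefer integral on I1)
β0 stroke→J1  (J1: last free bond brings effort in)
β1 stroke→J2  (through GY1, causality inverts; strokes same side of GY1)
β2 stroke→J3  (only one flow-in slot at J2)
β4 stroke→R1  (0-jn J3 has e-setter on 2)

dp_I1/dt = 3*F_Sf1/2 + 3*F_Sf2/2 - 3*p_I1/4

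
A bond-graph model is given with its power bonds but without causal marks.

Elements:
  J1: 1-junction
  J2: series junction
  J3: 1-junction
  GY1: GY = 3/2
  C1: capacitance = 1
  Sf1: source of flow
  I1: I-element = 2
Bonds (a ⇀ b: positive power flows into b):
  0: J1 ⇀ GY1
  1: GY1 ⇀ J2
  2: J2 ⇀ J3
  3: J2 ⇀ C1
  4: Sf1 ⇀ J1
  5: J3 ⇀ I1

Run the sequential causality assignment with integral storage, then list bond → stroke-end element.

bond 4 →Sf1  (Sf1 (Sf) sets flow on bond)
bond 0 →J1  (J1 flow already set via bond 4)
bond 1 →J2  (GY1: gyrator matches bond 0)
bond 3 →J2  (prefer integral on C1)
bond 2 →J3  (J2: last free bond brings flow in)
bond 5 →I1  (only one flow-in slot at J3)

β0 stroke→J1
β1 stroke→J2
β2 stroke→J3
β3 stroke→J2
β4 stroke→Sf1
β5 stroke→I1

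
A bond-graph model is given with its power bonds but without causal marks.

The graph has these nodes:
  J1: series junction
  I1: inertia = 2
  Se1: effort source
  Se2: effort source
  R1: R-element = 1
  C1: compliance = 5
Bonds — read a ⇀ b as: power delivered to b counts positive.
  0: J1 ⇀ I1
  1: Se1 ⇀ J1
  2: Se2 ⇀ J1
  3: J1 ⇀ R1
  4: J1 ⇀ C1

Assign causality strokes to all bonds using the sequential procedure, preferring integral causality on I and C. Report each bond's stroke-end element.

bond 0 |I1
bond 1 |J1
bond 2 |J1
bond 3 |J1
bond 4 |J1

β1 stroke→J1  (Se1 fixes effort; stroke away)
β2 stroke→J1  (Se2 fixes effort; stroke away)
β0 stroke→I1  (I1 integral (f out))
β3 stroke→J1  (common-f at J1 fixed by 0)
β4 stroke→J1  (J1: bond 0 brought flow, rest push out)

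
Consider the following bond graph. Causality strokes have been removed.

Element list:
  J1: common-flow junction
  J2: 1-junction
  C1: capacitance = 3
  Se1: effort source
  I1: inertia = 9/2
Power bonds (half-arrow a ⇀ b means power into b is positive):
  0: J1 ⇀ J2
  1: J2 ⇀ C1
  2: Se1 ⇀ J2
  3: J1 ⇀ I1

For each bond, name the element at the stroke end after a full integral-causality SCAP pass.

b2 stroke→J2  (Se1: effort source, stroke at far end)
b1 stroke→J2  (C1 outputs effort q/C1)
b0 stroke→J1  (J2 needs exactly one f-in)
b3 stroke→I1  (closing 1-jn rule on J1)

bond 0 stroke→J1
bond 1 stroke→J2
bond 2 stroke→J2
bond 3 stroke→I1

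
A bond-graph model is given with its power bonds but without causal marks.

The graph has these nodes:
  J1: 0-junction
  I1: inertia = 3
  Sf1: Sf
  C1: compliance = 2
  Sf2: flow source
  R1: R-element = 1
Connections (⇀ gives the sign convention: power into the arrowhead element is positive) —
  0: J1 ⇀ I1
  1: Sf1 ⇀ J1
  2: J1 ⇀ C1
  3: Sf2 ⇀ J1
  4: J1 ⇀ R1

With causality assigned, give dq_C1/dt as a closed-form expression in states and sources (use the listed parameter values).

dq_C1/dt = F_Sf1 + F_Sf2 - p_I1/3 - q_C1/2

bond 1 |Sf1  (Sf1 (Sf) sets flow on bond)
bond 3 |Sf2  (Sf2 (Sf) sets flow on bond)
bond 0 |I1  (I1 integral (f out))
bond 2 |J1  (C1: C, integral causality)
bond 4 |R1  (J1: bond 2 brought effort, rest push out)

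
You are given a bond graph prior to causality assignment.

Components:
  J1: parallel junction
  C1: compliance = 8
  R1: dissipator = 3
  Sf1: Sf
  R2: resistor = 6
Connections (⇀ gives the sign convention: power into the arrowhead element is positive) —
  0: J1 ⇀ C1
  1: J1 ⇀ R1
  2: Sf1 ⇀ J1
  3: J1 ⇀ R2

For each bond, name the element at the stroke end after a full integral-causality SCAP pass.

b2 |Sf1  (Sf1: flow source, stroke at near end)
b0 |J1  (C1: C, integral causality)
b1 |R1  (0-jn J1 has e-setter on 0)
b3 |R2  (0-jn J1 has e-setter on 0)

β0 stroke at J1
β1 stroke at R1
β2 stroke at Sf1
β3 stroke at R2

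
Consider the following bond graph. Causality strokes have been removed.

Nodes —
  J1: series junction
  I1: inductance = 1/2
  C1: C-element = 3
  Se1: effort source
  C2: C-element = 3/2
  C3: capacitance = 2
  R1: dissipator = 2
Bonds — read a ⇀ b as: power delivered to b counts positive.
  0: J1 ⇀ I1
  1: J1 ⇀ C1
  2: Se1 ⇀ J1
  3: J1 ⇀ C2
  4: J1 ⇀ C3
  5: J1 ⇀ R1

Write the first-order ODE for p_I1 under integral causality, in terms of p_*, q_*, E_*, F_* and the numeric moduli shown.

dp_I1/dt = E_Se1 - 4*p_I1 - q_C1/3 - 2*q_C2/3 - q_C3/2

b2 |J1  (Se1 fixes effort; stroke away)
b0 |I1  (I1 integral (f out))
b1 |J1  (J1: bond 0 brought flow, rest push out)
b3 |J1  (J1: bond 0 brought flow, rest push out)
b4 |J1  (J1 flow already set via bond 0)
b5 |J1  (common-f at J1 fixed by 0)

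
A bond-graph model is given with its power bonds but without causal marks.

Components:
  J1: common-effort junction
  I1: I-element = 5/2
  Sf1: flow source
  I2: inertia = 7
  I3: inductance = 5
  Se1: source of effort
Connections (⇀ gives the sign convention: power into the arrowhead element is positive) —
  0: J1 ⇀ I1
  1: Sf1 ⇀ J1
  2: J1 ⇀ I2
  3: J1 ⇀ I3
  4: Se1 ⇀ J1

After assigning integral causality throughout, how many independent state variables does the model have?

3  (I1, I2, I3 all integral)

#1 stroke at Sf1  (Sf1 fixes flow; stroke at Sf1)
#4 stroke at J1  (Se1: effort source, stroke at far end)
#0 stroke at I1  (common-e at J1 fixed by 4)
#2 stroke at I2  (common-e at J1 fixed by 4)
#3 stroke at I3  (J1 effort already set via bond 4)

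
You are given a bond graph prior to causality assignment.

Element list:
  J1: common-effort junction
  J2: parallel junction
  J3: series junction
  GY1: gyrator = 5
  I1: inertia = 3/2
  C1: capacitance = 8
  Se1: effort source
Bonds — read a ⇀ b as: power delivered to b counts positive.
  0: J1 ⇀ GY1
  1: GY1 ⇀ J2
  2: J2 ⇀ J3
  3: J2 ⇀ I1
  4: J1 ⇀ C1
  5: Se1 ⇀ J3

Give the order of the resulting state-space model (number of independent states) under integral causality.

2  (C1, I1 all integral)

bond 5 →J3  (Se1 fixes effort; stroke away)
bond 2 →J2  (J3: last free bond brings flow in)
bond 1 →GY1  (J2: bond 2 brought effort, rest push out)
bond 3 →I1  (J2: bond 2 brought effort, rest push out)
bond 0 →GY1  (GY1: gyrator matches bond 1)
bond 4 →J1  (J1 needs exactly one e-in)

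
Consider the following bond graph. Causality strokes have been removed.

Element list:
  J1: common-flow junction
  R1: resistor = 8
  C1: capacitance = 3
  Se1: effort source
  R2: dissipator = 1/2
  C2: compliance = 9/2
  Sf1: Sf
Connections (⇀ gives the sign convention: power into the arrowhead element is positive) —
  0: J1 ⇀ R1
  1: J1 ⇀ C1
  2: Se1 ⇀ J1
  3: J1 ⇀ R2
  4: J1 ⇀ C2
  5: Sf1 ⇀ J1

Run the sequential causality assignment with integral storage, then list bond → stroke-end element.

bond 2 →J1  (Se1 fixes effort; stroke away)
bond 5 →Sf1  (Sf1 (Sf) sets flow on bond)
bond 0 →J1  (J1: bond 5 brought flow, rest push out)
bond 1 →J1  (J1 flow already set via bond 5)
bond 3 →J1  (common-f at J1 fixed by 5)
bond 4 →J1  (common-f at J1 fixed by 5)

β0 |J1
β1 |J1
β2 |J1
β3 |J1
β4 |J1
β5 |Sf1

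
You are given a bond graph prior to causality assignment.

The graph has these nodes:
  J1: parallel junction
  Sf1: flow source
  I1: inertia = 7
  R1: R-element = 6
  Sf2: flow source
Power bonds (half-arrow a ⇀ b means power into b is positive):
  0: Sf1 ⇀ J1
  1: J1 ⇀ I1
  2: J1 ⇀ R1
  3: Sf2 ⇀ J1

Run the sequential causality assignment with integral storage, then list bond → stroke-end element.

#0 stroke at Sf1
#1 stroke at I1
#2 stroke at J1
#3 stroke at Sf2

bond 0 |Sf1  (Sf1: flow source, stroke at near end)
bond 3 |Sf2  (Sf2 (Sf) sets flow on bond)
bond 1 |I1  (I1 integral (f out))
bond 2 |J1  (J1 needs exactly one e-in)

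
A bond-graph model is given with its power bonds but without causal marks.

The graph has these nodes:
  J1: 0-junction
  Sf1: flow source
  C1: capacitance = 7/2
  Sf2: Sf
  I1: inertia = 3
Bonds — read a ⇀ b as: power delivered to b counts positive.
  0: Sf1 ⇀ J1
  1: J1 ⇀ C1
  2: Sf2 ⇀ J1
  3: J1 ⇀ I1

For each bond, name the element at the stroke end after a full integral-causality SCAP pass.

β0 stroke at Sf1
β1 stroke at J1
β2 stroke at Sf2
β3 stroke at I1

#0 →Sf1  (Sf1 fixes flow; stroke at Sf1)
#2 →Sf2  (Sf2 (Sf) sets flow on bond)
#1 →J1  (C1 integral (e out))
#3 →I1  (common-e at J1 fixed by 1)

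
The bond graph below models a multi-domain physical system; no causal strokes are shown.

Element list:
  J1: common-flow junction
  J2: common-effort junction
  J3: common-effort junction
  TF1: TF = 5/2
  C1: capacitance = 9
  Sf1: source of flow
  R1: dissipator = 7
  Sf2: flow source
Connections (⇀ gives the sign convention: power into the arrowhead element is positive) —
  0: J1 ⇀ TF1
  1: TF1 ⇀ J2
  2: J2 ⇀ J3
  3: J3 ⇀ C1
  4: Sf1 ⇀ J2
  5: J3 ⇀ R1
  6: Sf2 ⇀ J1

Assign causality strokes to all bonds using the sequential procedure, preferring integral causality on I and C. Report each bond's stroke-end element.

b4 →Sf1  (Sf1 fixes flow; stroke at Sf1)
b6 →Sf2  (Sf2 (Sf) sets flow on bond)
b0 →J1  (1-jn J1 has f-setter on 6)
b1 →TF1  (through TF1, causality passes straight; one stroke at TF1)
b2 →J2  (closing 0-jn rule on J2)
b3 →J3  (C1: C, integral causality)
b5 →R1  (J3: bond 3 brought effort, rest push out)

#0 stroke at J1
#1 stroke at TF1
#2 stroke at J2
#3 stroke at J3
#4 stroke at Sf1
#5 stroke at R1
#6 stroke at Sf2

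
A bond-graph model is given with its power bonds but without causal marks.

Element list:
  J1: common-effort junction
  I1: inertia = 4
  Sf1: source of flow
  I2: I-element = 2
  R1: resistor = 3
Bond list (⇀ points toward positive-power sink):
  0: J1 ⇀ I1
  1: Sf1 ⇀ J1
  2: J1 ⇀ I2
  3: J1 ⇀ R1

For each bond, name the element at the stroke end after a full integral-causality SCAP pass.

β0 |I1
β1 |Sf1
β2 |I2
β3 |J1

bond 1 stroke→Sf1  (Sf1 fixes flow; stroke at Sf1)
bond 0 stroke→I1  (prefer integral on I1)
bond 2 stroke→I2  (I2: I, integral causality)
bond 3 stroke→J1  (J1: last free bond brings effort in)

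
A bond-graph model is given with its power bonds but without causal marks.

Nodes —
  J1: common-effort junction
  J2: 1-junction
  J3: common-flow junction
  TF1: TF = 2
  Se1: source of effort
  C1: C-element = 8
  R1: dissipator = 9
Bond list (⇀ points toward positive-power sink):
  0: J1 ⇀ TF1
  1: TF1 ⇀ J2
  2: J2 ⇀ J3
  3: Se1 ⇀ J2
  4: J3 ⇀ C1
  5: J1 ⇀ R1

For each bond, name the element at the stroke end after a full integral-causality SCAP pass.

β0 stroke at J1
β1 stroke at TF1
β2 stroke at J2
β3 stroke at J2
β4 stroke at J3
β5 stroke at R1

#3 stroke→J2  (source Se1 imposes e)
#4 stroke→J3  (C1 integral (e out))
#2 stroke→J2  (only one flow-in slot at J3)
#1 stroke→TF1  (J2 needs exactly one f-in)
#0 stroke→J1  (TF TF1: opposite of bond 1)
#5 stroke→R1  (J1 effort already set via bond 0)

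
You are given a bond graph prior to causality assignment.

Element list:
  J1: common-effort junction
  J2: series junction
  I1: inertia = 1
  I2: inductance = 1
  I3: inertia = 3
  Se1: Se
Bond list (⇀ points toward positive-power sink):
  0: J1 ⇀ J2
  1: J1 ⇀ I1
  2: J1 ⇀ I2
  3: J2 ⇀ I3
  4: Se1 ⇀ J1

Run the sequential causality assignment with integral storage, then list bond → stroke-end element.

b0 stroke at J2
b1 stroke at I1
b2 stroke at I2
b3 stroke at I3
b4 stroke at J1

#4 stroke→J1  (Se1: effort source, stroke at far end)
#0 stroke→J2  (J1 effort already set via bond 4)
#1 stroke→I1  (common-e at J1 fixed by 4)
#2 stroke→I2  (0-jn J1 has e-setter on 4)
#3 stroke→I3  (only one flow-in slot at J2)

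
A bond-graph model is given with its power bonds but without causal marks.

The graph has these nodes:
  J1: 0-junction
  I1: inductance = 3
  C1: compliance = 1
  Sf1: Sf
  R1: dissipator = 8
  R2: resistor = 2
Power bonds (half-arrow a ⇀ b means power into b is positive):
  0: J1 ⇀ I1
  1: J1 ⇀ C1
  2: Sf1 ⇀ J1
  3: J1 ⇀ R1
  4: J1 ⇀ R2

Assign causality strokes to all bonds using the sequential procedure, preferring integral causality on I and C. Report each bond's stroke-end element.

#0 →I1
#1 →J1
#2 →Sf1
#3 →R1
#4 →R2

#2 stroke at Sf1  (Sf1: flow source, stroke at near end)
#0 stroke at I1  (prefer integral on I1)
#1 stroke at J1  (prefer integral on C1)
#3 stroke at R1  (0-jn J1 has e-setter on 1)
#4 stroke at R2  (J1 effort already set via bond 1)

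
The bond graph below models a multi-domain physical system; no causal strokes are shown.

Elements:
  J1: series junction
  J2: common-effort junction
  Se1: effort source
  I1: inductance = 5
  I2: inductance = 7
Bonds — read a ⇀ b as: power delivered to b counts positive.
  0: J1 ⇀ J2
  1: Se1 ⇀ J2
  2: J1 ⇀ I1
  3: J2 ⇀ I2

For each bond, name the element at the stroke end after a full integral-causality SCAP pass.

bond 0 stroke→J1
bond 1 stroke→J2
bond 2 stroke→I1
bond 3 stroke→I2

#1 →J2  (source Se1 imposes e)
#0 →J1  (0-jn J2 has e-setter on 1)
#3 →I2  (common-e at J2 fixed by 1)
#2 →I1  (closing 1-jn rule on J1)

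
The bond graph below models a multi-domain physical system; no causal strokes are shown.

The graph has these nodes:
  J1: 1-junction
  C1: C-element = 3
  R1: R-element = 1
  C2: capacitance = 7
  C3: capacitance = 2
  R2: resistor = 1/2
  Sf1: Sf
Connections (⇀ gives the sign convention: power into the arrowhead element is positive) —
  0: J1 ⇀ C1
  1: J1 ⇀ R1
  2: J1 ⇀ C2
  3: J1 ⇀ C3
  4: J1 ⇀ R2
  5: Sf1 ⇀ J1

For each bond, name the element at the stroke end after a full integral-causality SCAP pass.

bond 0 →J1
bond 1 →J1
bond 2 →J1
bond 3 →J1
bond 4 →J1
bond 5 →Sf1

#5 →Sf1  (source Sf1 imposes f)
#0 →J1  (common-f at J1 fixed by 5)
#1 →J1  (J1: bond 5 brought flow, rest push out)
#2 →J1  (common-f at J1 fixed by 5)
#3 →J1  (1-jn J1 has f-setter on 5)
#4 →J1  (J1 flow already set via bond 5)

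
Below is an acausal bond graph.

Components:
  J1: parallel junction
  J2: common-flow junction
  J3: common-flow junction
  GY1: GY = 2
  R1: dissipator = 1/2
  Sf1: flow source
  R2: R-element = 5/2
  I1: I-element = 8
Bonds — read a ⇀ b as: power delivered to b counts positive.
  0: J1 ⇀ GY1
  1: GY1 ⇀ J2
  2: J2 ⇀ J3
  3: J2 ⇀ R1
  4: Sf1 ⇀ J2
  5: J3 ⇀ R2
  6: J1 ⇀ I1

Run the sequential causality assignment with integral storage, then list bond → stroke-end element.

β4 stroke→Sf1  (Sf1 (Sf) sets flow on bond)
β1 stroke→J2  (1-jn J2 has f-setter on 4)
β2 stroke→J2  (J2 flow already set via bond 4)
β3 stroke→J2  (J2 flow already set via bond 4)
β5 stroke→J3  (J3 flow already set via bond 2)
β0 stroke→J1  (GY GY1: same side as bond 1)
β6 stroke→I1  (J1: bond 0 brought effort, rest push out)

#0 →J1
#1 →J2
#2 →J2
#3 →J2
#4 →Sf1
#5 →J3
#6 →I1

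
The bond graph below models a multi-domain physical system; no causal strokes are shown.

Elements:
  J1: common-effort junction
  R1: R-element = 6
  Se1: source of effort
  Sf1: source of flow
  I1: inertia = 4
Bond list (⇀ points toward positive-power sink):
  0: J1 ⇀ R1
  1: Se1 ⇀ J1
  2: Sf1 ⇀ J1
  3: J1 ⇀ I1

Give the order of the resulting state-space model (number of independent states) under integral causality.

bond 1 stroke at J1  (Se1 (Se) sets effort on bond)
bond 2 stroke at Sf1  (source Sf1 imposes f)
bond 0 stroke at R1  (0-jn J1 has e-setter on 1)
bond 3 stroke at I1  (J1: bond 1 brought effort, rest push out)

1  (I1 all integral)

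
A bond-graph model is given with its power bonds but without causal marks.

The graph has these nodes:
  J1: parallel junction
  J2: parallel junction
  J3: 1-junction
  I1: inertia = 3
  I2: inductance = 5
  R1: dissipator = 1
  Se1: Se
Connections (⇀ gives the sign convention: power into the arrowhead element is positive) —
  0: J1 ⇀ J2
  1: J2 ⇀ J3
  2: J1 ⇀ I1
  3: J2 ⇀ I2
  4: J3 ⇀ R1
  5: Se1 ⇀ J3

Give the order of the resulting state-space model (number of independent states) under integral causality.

#5 stroke at J3  (Se1 (Se) sets effort on bond)
#2 stroke at I1  (I1 outputs flow p/I1)
#0 stroke at J1  (J1 needs exactly one e-in)
#3 stroke at I2  (I2 integral (f out))
#1 stroke at J2  (closing 0-jn rule on J2)
#4 stroke at J3  (1-jn J3 has f-setter on 1)

2  (I1, I2 all integral)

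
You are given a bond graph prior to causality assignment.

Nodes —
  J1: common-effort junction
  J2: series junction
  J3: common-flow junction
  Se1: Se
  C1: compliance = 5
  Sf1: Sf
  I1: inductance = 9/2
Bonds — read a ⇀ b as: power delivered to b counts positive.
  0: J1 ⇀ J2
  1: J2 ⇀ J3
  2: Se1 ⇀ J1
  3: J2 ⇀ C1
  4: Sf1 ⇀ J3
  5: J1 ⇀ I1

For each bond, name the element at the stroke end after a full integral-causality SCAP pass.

β2 →J1  (Se1 (Se) sets effort on bond)
β4 →Sf1  (source Sf1 imposes f)
β0 →J2  (0-jn J1 has e-setter on 2)
β5 →I1  (J1 effort already set via bond 2)
β1 →J3  (J3: bond 4 brought flow, rest push out)
β3 →J2  (J2 flow already set via bond 1)

β0 →J2
β1 →J3
β2 →J1
β3 →J2
β4 →Sf1
β5 →I1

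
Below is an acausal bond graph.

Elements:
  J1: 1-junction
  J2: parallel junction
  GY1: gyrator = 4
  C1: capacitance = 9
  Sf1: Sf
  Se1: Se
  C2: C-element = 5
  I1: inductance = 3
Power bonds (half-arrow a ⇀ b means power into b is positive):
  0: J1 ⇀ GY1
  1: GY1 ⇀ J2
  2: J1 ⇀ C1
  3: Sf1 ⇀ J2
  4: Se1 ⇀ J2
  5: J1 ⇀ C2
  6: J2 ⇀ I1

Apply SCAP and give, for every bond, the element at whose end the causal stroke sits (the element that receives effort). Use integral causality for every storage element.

bond 0 →GY1
bond 1 →GY1
bond 2 →J1
bond 3 →Sf1
bond 4 →J2
bond 5 →J1
bond 6 →I1

β3 →Sf1  (Sf1: flow source, stroke at near end)
β4 →J2  (Se1: effort source, stroke at far end)
β1 →GY1  (J2 effort already set via bond 4)
β6 →I1  (common-e at J2 fixed by 4)
β0 →GY1  (GY1: gyrator matches bond 1)
β2 →J1  (J1 flow already set via bond 0)
β5 →J1  (1-jn J1 has f-setter on 0)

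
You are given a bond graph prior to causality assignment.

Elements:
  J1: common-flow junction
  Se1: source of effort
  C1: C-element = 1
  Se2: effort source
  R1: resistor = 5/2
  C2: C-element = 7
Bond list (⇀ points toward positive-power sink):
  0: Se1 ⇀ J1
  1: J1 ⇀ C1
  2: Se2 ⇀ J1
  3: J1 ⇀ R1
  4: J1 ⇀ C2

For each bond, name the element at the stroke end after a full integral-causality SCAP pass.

bond 0 stroke→J1  (Se1 (Se) sets effort on bond)
bond 2 stroke→J1  (Se2: effort source, stroke at far end)
bond 1 stroke→J1  (prefer integral on C1)
bond 4 stroke→J1  (C2 integral (e out))
bond 3 stroke→R1  (only one flow-in slot at J1)

β0 →J1
β1 →J1
β2 →J1
β3 →R1
β4 →J1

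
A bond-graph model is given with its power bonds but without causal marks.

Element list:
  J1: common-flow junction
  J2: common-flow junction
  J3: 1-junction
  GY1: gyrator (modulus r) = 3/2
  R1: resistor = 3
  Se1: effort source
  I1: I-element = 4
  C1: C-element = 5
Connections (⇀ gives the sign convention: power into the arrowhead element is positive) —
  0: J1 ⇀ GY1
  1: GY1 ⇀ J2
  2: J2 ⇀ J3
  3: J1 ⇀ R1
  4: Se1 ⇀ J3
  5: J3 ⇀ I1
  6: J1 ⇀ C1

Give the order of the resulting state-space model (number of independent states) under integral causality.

b4 →J3  (source Se1 imposes e)
b5 →I1  (I1 integral (f out))
b2 →J3  (1-jn J3 has f-setter on 5)
b1 →J2  (J2: bond 2 brought flow, rest push out)
b0 →J1  (GY GY1: same side as bond 1)
b6 →J1  (C1: C, integral causality)
b3 →R1  (J1: last free bond brings flow in)

2  (C1, I1 all integral)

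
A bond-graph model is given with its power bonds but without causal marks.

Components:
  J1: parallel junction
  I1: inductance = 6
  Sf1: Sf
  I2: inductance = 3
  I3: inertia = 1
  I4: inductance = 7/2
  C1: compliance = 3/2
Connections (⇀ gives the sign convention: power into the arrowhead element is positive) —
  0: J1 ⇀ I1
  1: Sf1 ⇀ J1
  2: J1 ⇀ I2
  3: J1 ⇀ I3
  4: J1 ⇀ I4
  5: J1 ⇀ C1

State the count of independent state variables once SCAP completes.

b1 stroke→Sf1  (source Sf1 imposes f)
b0 stroke→I1  (I1 outputs flow p/I1)
b2 stroke→I2  (I2 outputs flow p/I2)
b3 stroke→I3  (I3: I, integral causality)
b4 stroke→I4  (I4 integral (f out))
b5 stroke→J1  (only one effort-in slot at J1)

5  (C1, I1, I2, I3, I4 all integral)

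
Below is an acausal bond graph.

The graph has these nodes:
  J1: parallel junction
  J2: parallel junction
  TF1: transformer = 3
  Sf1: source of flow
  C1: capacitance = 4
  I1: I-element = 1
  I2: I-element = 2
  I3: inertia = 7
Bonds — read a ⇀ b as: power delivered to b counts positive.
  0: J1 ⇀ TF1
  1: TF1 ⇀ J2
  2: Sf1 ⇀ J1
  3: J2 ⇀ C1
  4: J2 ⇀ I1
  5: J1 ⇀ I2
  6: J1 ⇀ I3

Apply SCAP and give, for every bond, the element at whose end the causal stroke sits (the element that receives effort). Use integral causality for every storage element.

b0 stroke at J1
b1 stroke at TF1
b2 stroke at Sf1
b3 stroke at J2
b4 stroke at I1
b5 stroke at I2
b6 stroke at I3

β2 stroke at Sf1  (Sf1 (Sf) sets flow on bond)
β3 stroke at J2  (prefer integral on C1)
β1 stroke at TF1  (J2 effort already set via bond 3)
β4 stroke at I1  (J2 effort already set via bond 3)
β0 stroke at J1  (through TF1, causality passes straight; one stroke at TF1)
β5 stroke at I2  (common-e at J1 fixed by 0)
β6 stroke at I3  (0-jn J1 has e-setter on 0)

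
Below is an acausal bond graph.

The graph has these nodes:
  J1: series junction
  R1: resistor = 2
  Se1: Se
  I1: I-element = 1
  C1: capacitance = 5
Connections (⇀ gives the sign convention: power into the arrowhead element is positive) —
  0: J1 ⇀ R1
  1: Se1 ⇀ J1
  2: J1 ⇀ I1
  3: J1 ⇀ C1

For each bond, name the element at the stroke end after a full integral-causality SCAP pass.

β1 →J1  (Se1 (Se) sets effort on bond)
β2 →I1  (I1 integral (f out))
β0 →J1  (common-f at J1 fixed by 2)
β3 →J1  (J1: bond 2 brought flow, rest push out)

b0 |J1
b1 |J1
b2 |I1
b3 |J1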